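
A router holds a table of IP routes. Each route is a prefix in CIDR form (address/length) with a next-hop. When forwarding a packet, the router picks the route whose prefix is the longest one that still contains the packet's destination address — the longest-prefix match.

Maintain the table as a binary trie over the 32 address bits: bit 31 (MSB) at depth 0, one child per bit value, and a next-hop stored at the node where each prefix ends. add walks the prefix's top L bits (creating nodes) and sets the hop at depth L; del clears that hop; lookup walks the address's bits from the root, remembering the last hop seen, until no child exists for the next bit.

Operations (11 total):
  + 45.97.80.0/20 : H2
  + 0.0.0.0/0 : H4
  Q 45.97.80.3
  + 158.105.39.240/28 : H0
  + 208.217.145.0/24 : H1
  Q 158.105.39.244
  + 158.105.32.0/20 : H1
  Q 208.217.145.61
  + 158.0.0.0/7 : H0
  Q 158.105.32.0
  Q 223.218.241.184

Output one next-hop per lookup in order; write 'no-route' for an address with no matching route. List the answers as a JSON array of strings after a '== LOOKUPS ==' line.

Apply in order:
  + 45.97.80.0/20 (H2) depth=20
  + 0.0.0.0/0 (H4) depth=0
  lookup 45.97.80.3: bits 00101101011000010101 walk d0:H4→d1:-→d2:-→d3:-→d4:-→d5:-→d6:-→d7:-→d8:-→d9:-→d10:-→d11:-→d12:-→d13:-→d14:-→d15:-→d16:-→d17:-→d18:-→d19:-→d20:H2 -> H2
  + 158.105.39.240/28 (H0) depth=28
  + 208.217.145.0/24 (H1) depth=24
  lookup 158.105.39.244: bits 1001111001101001001001111111 walk d0:H4→d1:-→d2:-→d3:-→d4:-→d5:-→d6:-→d7:-→d8:-→d9:-→d10:-→d11:-→d12:-→d13:-→d14:-→d15:-→d16:-→d17:-→d18:-→d19:-→d20:-→d21:-→d22:-→d23:-→d24:-→d25:-→d26:-→d27:-→d28:H0 -> H0
  + 158.105.32.0/20 (H1) depth=20
  lookup 208.217.145.61: bits 110100001101100110010001 walk d0:H4→d1:-→d2:-→d3:-→d4:-→d5:-→d6:-→d7:-→d8:-→d9:-→d10:-→d11:-→d12:-→d13:-→d14:-→d15:-→d16:-→d17:-→d18:-→d19:-→d20:-→d21:-→d22:-→d23:-→d24:H1 -> H1
  + 158.0.0.0/7 (H0) depth=7
  lookup 158.105.32.0: bits 100111100110100100100 walk d0:H4→d1:-→d2:-→d3:-→d4:-→d5:-→d6:-→d7:H0→d8:-→d9:-→d10:-→d11:-→d12:-→d13:-→d14:-→d15:-→d16:-→d17:-→d18:-→d19:-→d20:H1→d21:- -> H1
  lookup 223.218.241.184: bits 1101 walk d0:H4→d1:-→d2:-→d3:-→d4:- -> H4

== LOOKUPS ==
["H2","H0","H1","H1","H4"]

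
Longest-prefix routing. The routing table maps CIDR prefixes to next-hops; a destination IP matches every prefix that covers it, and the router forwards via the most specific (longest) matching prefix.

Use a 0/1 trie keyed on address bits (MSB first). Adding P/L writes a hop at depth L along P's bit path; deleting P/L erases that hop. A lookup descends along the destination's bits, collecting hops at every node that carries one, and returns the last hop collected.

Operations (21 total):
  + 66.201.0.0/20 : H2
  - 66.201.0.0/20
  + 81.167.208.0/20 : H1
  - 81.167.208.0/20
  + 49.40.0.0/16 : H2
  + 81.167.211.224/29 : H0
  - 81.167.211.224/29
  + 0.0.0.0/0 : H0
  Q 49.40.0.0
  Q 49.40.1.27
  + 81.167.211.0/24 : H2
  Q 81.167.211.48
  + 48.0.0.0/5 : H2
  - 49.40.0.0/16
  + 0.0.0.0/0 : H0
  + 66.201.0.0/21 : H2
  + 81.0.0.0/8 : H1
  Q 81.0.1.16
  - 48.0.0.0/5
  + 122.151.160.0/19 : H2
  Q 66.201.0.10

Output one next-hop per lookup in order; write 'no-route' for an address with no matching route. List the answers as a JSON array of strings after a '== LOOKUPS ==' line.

Apply in order:
  add 66.201.0.0/20 -> H2 at depth 20
  - 66.201.0.0/20 clear@20
  add 81.167.208.0/20 -> H1 at depth 20
  - 81.167.208.0/20 clear@20
  add 49.40.0.0/16 -> H2 at depth 16
  add 81.167.211.224/29 -> H0 at depth 29
  - 81.167.211.224/29 clear@29
  add 0.0.0.0/0 -> H0 at depth 0
  lookup 49.40.0.0: bits 0011000100101000 walk d0:H0→d1:-→d2:-→d3:-→d4:-→d5:-→d6:-→d7:-→d8:-→d9:-→d10:-→d11:-→d12:-→d13:-→d14:-→d15:-→d16:H2 -> H2
  lookup 49.40.1.27: bits 0011000100101000 walk d0:H0→d1:-→d2:-→d3:-→d4:-→d5:-→d6:-→d7:-→d8:-→d9:-→d10:-→d11:-→d12:-→d13:-→d14:-→d15:-→d16:H2 -> H2
  add 81.167.211.0/24 -> H2 at depth 24
  lookup 81.167.211.48: bits 010100011010011111010011 walk d0:H0→d1:-→d2:-→d3:-→d4:-→d5:-→d6:-→d7:-→d8:-→d9:-→d10:-→d11:-→d12:-→d13:-→d14:-→d15:-→d16:-→d17:-→d18:-→d19:-→d20:-→d21:-→d22:-→d23:-→d24:H2 -> H2
  add 48.0.0.0/5 -> H2 at depth 5
  - 49.40.0.0/16 clear@16
  add 0.0.0.0/0 -> H0 at depth 0
  add 66.201.0.0/21 -> H2 at depth 21
  add 81.0.0.0/8 -> H1 at depth 8
  lookup 81.0.1.16: bits 01010001 walk d0:H0→d1:-→d2:-→d3:-→d4:-→d5:-→d6:-→d7:-→d8:H1 -> H1
  - 48.0.0.0/5 clear@5
  add 122.151.160.0/19 -> H2 at depth 19
  lookup 66.201.0.10: bits 010000101100100100000 walk d0:H0→d1:-→d2:-→d3:-→d4:-→d5:-→d6:-→d7:-→d8:-→d9:-→d10:-→d11:-→d12:-→d13:-→d14:-→d15:-→d16:-→d17:-→d18:-→d19:-→d20:-→d21:H2 -> H2

== LOOKUPS ==
["H2","H2","H2","H1","H2"]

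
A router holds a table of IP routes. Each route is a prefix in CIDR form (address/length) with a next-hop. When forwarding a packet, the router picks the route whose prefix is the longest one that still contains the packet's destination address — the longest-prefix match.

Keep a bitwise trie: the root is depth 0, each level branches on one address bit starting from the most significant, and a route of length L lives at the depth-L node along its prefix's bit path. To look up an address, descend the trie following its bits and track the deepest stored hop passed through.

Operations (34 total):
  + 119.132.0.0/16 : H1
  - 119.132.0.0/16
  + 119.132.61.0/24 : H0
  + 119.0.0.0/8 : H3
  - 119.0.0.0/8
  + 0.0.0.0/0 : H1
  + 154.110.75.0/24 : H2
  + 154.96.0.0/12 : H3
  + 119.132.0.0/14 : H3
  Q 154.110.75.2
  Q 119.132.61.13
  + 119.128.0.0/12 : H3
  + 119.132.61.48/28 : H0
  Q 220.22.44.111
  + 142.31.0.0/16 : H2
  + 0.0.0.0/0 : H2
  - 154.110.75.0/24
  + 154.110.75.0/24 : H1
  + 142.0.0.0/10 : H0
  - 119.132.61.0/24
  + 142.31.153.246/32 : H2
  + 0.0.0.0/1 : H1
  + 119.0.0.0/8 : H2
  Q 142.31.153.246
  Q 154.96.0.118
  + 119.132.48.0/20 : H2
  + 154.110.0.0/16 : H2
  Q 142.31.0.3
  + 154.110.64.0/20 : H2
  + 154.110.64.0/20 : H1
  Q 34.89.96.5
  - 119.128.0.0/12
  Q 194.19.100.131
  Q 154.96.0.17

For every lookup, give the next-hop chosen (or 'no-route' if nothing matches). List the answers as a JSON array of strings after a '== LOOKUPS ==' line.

Apply in order:
  + 119.132.0.0/16 (H1) depth=16
  del 119.132.0.0/16 (clear depth 16)
  + 119.132.61.0/24 (H0) depth=24
  + 119.0.0.0/8 (H3) depth=8
  del 119.0.0.0/8 (clear depth 8)
  + 0.0.0.0/0 (H1) depth=0
  + 154.110.75.0/24 (H2) depth=24
  + 154.96.0.0/12 (H3) depth=12
  + 119.132.0.0/14 (H3) depth=14
  ? 154.110.75.2  path d0:H1→d1:-→d2:-→d3:-→d4:-→d5:-→d6:-→d7:-→d8:-→d9:-→d10:-→d11:-→d12:H3→d13:-→d14:-→d15:-→d16:-→d17:-→d18:-→d19:-→d20:-→d21:-→d22:-→d23:-→d24:H2  best=H2
  ? 119.132.61.13  path d0:H1→d1:-→d2:-→d3:-→d4:-→d5:-→d6:-→d7:-→d8:-→d9:-→d10:-→d11:-→d12:-→d13:-→d14:H3→d15:-→d16:-→d17:-→d18:-→d19:-→d20:-→d21:-→d22:-→d23:-→d24:H0  best=H0
  + 119.128.0.0/12 (H3) depth=12
  + 119.132.61.48/28 (H0) depth=28
  ? 220.22.44.111  path d0:H1→d1:-  best=H1
  + 142.31.0.0/16 (H2) depth=16
  + 0.0.0.0/0 (H2) depth=0
  del 154.110.75.0/24 (clear depth 24)
  + 154.110.75.0/24 (H1) depth=24
  + 142.0.0.0/10 (H0) depth=10
  del 119.132.61.0/24 (clear depth 24)
  + 142.31.153.246/32 (H2) depth=32
  + 0.0.0.0/1 (H1) depth=1
  + 119.0.0.0/8 (H2) depth=8
  ? 142.31.153.246  path d0:H2→d1:-→d2:-→d3:-→d4:-→d5:-→d6:-→d7:-→d8:-→d9:-→d10:H0→d11:-→d12:-→d13:-→d14:-→d15:-→d16:H2→d17:-→d18:-→d19:-→d20:-→d21:-→d22:-→d23:-→d24:-→d25:-→d26:-→d27:-→d28:-→d29:-→d30:-→d31:-→d32:H2  best=H2
  ? 154.96.0.118  path d0:H2→d1:-→d2:-→d3:-→d4:-→d5:-→d6:-→d7:-→d8:-→d9:-→d10:-→d11:-→d12:H3  best=H3
  + 119.132.48.0/20 (H2) depth=20
  + 154.110.0.0/16 (H2) depth=16
  ? 142.31.0.3  path d0:H2→d1:-→d2:-→d3:-→d4:-→d5:-→d6:-→d7:-→d8:-→d9:-→d10:H0→d11:-→d12:-→d13:-→d14:-→d15:-→d16:H2  best=H2
  + 154.110.64.0/20 (H2) depth=20
  + 154.110.64.0/20 (H1) depth=20
  ? 34.89.96.5  path d0:H2→d1:H1  best=H1
  del 119.128.0.0/12 (clear depth 12)
  ? 194.19.100.131  path d0:H2→d1:-  best=H2
  ? 154.96.0.17  path d0:H2→d1:-→d2:-→d3:-→d4:-→d5:-→d6:-→d7:-→d8:-→d9:-→d10:-→d11:-→d12:H3  best=H3

== LOOKUPS ==
["H2","H0","H1","H2","H3","H2","H1","H2","H3"]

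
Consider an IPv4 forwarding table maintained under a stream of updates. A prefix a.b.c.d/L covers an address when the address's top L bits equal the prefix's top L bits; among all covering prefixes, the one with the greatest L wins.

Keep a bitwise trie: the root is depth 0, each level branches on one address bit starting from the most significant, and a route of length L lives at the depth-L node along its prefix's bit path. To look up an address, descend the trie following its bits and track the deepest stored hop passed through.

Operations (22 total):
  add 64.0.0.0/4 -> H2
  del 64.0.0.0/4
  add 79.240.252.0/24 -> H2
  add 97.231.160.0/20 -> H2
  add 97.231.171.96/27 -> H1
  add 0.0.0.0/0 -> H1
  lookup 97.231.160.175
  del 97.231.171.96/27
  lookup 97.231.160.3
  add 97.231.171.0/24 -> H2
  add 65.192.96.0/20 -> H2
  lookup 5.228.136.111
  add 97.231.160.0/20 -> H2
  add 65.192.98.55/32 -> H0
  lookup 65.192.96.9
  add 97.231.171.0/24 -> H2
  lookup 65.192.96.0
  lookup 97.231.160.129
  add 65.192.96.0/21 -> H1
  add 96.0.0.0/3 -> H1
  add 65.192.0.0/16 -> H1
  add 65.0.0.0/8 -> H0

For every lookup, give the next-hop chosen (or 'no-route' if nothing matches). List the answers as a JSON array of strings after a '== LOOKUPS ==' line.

Process each operation:
  + 64.0.0.0/4 (H2) depth=4
  - 64.0.0.0/4 clear@4
  + 79.240.252.0/24 (H2) depth=24
  + 97.231.160.0/20 (H2) depth=20
  + 97.231.171.96/27 (H1) depth=27
  + 0.0.0.0/0 (H1) depth=0
  lookup 97.231.160.175: bits 01100001111001111010 walk d0:H1→d1:-→d2:-→d3:-→d4:-→d5:-→d6:-→d7:-→d8:-→d9:-→d10:-→d11:-→d12:-→d13:-→d14:-→d15:-→d16:-→d17:-→d18:-→d19:-→d20:H2 -> H2
  - 97.231.171.96/27 clear@27
  lookup 97.231.160.3: bits 01100001111001111010 walk d0:H1→d1:-→d2:-→d3:-→d4:-→d5:-→d6:-→d7:-→d8:-→d9:-→d10:-→d11:-→d12:-→d13:-→d14:-→d15:-→d16:-→d17:-→d18:-→d19:-→d20:H2 -> H2
  + 97.231.171.0/24 (H2) depth=24
  + 65.192.96.0/20 (H2) depth=20
  lookup 5.228.136.111: bits 0 walk d0:H1→d1:- -> H1
  + 97.231.160.0/20 (H2) depth=20
  + 65.192.98.55/32 (H0) depth=32
  lookup 65.192.96.9: bits 0100000111000000011000 walk d0:H1→d1:-→d2:-→d3:-→d4:-→d5:-→d6:-→d7:-→d8:-→d9:-→d10:-→d11:-→d12:-→d13:-→d14:-→d15:-→d16:-→d17:-→d18:-→d19:-→d20:H2→d21:-→d22:- -> H2
  + 97.231.171.0/24 (H2) depth=24
  lookup 65.192.96.0: bits 0100000111000000011000 walk d0:H1→d1:-→d2:-→d3:-→d4:-→d5:-→d6:-→d7:-→d8:-→d9:-→d10:-→d11:-→d12:-→d13:-→d14:-→d15:-→d16:-→d17:-→d18:-→d19:-→d20:H2→d21:-→d22:- -> H2
  lookup 97.231.160.129: bits 01100001111001111010 walk d0:H1→d1:-→d2:-→d3:-→d4:-→d5:-→d6:-→d7:-→d8:-→d9:-→d10:-→d11:-→d12:-→d13:-→d14:-→d15:-→d16:-→d17:-→d18:-→d19:-→d20:H2 -> H2
  + 65.192.96.0/21 (H1) depth=21
  + 96.0.0.0/3 (H1) depth=3
  + 65.192.0.0/16 (H1) depth=16
  + 65.0.0.0/8 (H0) depth=8

== LOOKUPS ==
["H2","H2","H1","H2","H2","H2"]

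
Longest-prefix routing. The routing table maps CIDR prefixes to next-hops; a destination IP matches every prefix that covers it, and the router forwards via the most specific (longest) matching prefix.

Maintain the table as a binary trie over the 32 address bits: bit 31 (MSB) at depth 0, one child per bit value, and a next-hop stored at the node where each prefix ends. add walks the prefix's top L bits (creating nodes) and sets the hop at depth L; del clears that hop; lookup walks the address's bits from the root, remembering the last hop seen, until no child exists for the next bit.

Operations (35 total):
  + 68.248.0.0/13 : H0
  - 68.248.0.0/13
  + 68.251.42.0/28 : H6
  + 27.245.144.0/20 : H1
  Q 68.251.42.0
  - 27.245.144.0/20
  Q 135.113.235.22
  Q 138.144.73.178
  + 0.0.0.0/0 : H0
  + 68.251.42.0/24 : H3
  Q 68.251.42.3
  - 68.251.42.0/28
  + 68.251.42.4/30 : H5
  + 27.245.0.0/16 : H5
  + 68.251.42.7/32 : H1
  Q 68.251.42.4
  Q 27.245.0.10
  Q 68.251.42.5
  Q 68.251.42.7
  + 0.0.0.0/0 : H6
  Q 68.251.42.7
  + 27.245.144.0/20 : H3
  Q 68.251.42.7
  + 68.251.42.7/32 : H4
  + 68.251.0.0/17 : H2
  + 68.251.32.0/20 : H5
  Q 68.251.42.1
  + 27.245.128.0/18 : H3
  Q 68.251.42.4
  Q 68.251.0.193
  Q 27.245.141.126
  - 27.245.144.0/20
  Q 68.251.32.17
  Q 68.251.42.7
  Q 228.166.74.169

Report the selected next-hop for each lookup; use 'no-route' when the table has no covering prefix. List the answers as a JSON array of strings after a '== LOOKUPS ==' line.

Process each operation:
  add 68.248.0.0/13 -> H0 at depth 13
  - 68.248.0.0/13 clear@13
  add 68.251.42.0/28 -> H6 at depth 28
  add 27.245.144.0/20 -> H1 at depth 20
  lookup 68.251.42.0: bits 0100010011111011001010100000 walk d0:-→d1:-→d2:-→d3:-→d4:-→d5:-→d6:-→d7:-→d8:-→d9:-→d10:-→d11:-→d12:-→d13:-→d14:-→d15:-→d16:-→d17:-→d18:-→d19:-→d20:-→d21:-→d22:-→d23:-→d24:-→d25:-→d26:-→d27:-→d28:H6 -> H6
  - 27.245.144.0/20 clear@20
  lookup 135.113.235.22: bits ε walk d0:- -> no-route
  lookup 138.144.73.178: bits ε walk d0:- -> no-route
  add 0.0.0.0/0 -> H0 at depth 0
  add 68.251.42.0/24 -> H3 at depth 24
  lookup 68.251.42.3: bits 0100010011111011001010100000 walk d0:H0→d1:-→d2:-→d3:-→d4:-→d5:-→d6:-→d7:-→d8:-→d9:-→d10:-→d11:-→d12:-→d13:-→d14:-→d15:-→d16:-→d17:-→d18:-→d19:-→d20:-→d21:-→d22:-→d23:-→d24:H3→d25:-→d26:-→d27:-→d28:H6 -> H6
  - 68.251.42.0/28 clear@28
  add 68.251.42.4/30 -> H5 at depth 30
  add 27.245.0.0/16 -> H5 at depth 16
  add 68.251.42.7/32 -> H1 at depth 32
  lookup 68.251.42.4: bits 010001001111101100101010000001 walk d0:H0→d1:-→d2:-→d3:-→d4:-→d5:-→d6:-→d7:-→d8:-→d9:-→d10:-→d11:-→d12:-→d13:-→d14:-→d15:-→d16:-→d17:-→d18:-→d19:-→d20:-→d21:-→d22:-→d23:-→d24:H3→d25:-→d26:-→d27:-→d28:-→d29:-→d30:H5 -> H5
  lookup 27.245.0.10: bits 0001101111110101 walk d0:H0→d1:-→d2:-→d3:-→d4:-→d5:-→d6:-→d7:-→d8:-→d9:-→d10:-→d11:-→d12:-→d13:-→d14:-→d15:-→d16:H5 -> H5
  lookup 68.251.42.5: bits 010001001111101100101010000001 walk d0:H0→d1:-→d2:-→d3:-→d4:-→d5:-→d6:-→d7:-→d8:-→d9:-→d10:-→d11:-→d12:-→d13:-→d14:-→d15:-→d16:-→d17:-→d18:-→d19:-→d20:-→d21:-→d22:-→d23:-→d24:H3→d25:-→d26:-→d27:-→d28:-→d29:-→d30:H5 -> H5
  lookup 68.251.42.7: bits 01000100111110110010101000000111 walk d0:H0→d1:-→d2:-→d3:-→d4:-→d5:-→d6:-→d7:-→d8:-→d9:-→d10:-→d11:-→d12:-→d13:-→d14:-→d15:-→d16:-→d17:-→d18:-→d19:-→d20:-→d21:-→d22:-→d23:-→d24:H3→d25:-→d26:-→d27:-→d28:-→d29:-→d30:H5→d31:-→d32:H1 -> H1
  add 0.0.0.0/0 -> H6 at depth 0
  lookup 68.251.42.7: bits 01000100111110110010101000000111 walk d0:H6→d1:-→d2:-→d3:-→d4:-→d5:-→d6:-→d7:-→d8:-→d9:-→d10:-→d11:-→d12:-→d13:-→d14:-→d15:-→d16:-→d17:-→d18:-→d19:-→d20:-→d21:-→d22:-→d23:-→d24:H3→d25:-→d26:-→d27:-→d28:-→d29:-→d30:H5→d31:-→d32:H1 -> H1
  add 27.245.144.0/20 -> H3 at depth 20
  lookup 68.251.42.7: bits 01000100111110110010101000000111 walk d0:H6→d1:-→d2:-→d3:-→d4:-→d5:-→d6:-→d7:-→d8:-→d9:-→d10:-→d11:-→d12:-→d13:-→d14:-→d15:-→d16:-→d17:-→d18:-→d19:-→d20:-→d21:-→d22:-→d23:-→d24:H3→d25:-→d26:-→d27:-→d28:-→d29:-→d30:H5→d31:-→d32:H1 -> H1
  add 68.251.42.7/32 -> H4 at depth 32
  add 68.251.0.0/17 -> H2 at depth 17
  add 68.251.32.0/20 -> H5 at depth 20
  lookup 68.251.42.1: bits 01000100111110110010101000000 walk d0:H6→d1:-→d2:-→d3:-→d4:-→d5:-→d6:-→d7:-→d8:-→d9:-→d10:-→d11:-→d12:-→d13:-→d14:-→d15:-→d16:-→d17:H2→d18:-→d19:-→d20:H5→d21:-→d22:-→d23:-→d24:H3→d25:-→d26:-→d27:-→d28:-→d29:- -> H3
  add 27.245.128.0/18 -> H3 at depth 18
  lookup 68.251.42.4: bits 010001001111101100101010000001 walk d0:H6→d1:-→d2:-→d3:-→d4:-→d5:-→d6:-→d7:-→d8:-→d9:-→d10:-→d11:-→d12:-→d13:-→d14:-→d15:-→d16:-→d17:H2→d18:-→d19:-→d20:H5→d21:-→d22:-→d23:-→d24:H3→d25:-→d26:-→d27:-→d28:-→d29:-→d30:H5 -> H5
  lookup 68.251.0.193: bits 010001001111101100 walk d0:H6→d1:-→d2:-→d3:-→d4:-→d5:-→d6:-→d7:-→d8:-→d9:-→d10:-→d11:-→d12:-→d13:-→d14:-→d15:-→d16:-→d17:H2→d18:- -> H2
  lookup 27.245.141.126: bits 0001101111110101100 walk d0:H6→d1:-→d2:-→d3:-→d4:-→d5:-→d6:-→d7:-→d8:-→d9:-→d10:-→d11:-→d12:-→d13:-→d14:-→d15:-→d16:H5→d17:-→d18:H3→d19:- -> H3
  - 27.245.144.0/20 clear@20
  lookup 68.251.32.17: bits 01000100111110110010 walk d0:H6→d1:-→d2:-→d3:-→d4:-→d5:-→d6:-→d7:-→d8:-→d9:-→d10:-→d11:-→d12:-→d13:-→d14:-→d15:-→d16:-→d17:H2→d18:-→d19:-→d20:H5 -> H5
  lookup 68.251.42.7: bits 01000100111110110010101000000111 walk d0:H6→d1:-→d2:-→d3:-→d4:-→d5:-→d6:-→d7:-→d8:-→d9:-→d10:-→d11:-→d12:-→d13:-→d14:-→d15:-→d16:-→d17:H2→d18:-→d19:-→d20:H5→d21:-→d22:-→d23:-→d24:H3→d25:-→d26:-→d27:-→d28:-→d29:-→d30:H5→d31:-→d32:H4 -> H4
  lookup 228.166.74.169: bits ε walk d0:H6 -> H6

== LOOKUPS ==
["H6","no-route","no-route","H6","H5","H5","H5","H1","H1","H1","H3","H5","H2","H3","H5","H4","H6"]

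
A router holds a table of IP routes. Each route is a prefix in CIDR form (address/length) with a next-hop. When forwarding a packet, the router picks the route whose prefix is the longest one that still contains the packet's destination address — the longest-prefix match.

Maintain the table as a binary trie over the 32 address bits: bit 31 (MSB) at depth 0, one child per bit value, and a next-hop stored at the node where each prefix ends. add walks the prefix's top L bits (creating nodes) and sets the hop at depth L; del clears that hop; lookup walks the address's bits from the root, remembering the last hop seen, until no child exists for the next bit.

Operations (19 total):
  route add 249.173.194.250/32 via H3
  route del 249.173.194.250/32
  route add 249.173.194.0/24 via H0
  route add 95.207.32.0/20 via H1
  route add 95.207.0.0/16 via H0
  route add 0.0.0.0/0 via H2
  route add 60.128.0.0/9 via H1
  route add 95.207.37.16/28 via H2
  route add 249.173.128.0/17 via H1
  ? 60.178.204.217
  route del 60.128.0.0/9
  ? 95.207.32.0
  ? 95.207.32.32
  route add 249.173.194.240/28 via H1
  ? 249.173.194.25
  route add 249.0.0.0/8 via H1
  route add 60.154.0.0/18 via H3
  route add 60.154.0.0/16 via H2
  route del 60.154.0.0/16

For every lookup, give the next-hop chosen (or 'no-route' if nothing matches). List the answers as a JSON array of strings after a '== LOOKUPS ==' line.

Apply in order:
  add 249.173.194.250/32 -> H3 at depth 32
  - 249.173.194.250/32 clear@32
  add 249.173.194.0/24 -> H0 at depth 24
  add 95.207.32.0/20 -> H1 at depth 20
  add 95.207.0.0/16 -> H0 at depth 16
  add 0.0.0.0/0 -> H2 at depth 0
  add 60.128.0.0/9 -> H1 at depth 9
  add 95.207.37.16/28 -> H2 at depth 28
  add 249.173.128.0/17 -> H1 at depth 17
  Q 60.178.204.217: descend 001111001 ; hops seen [H2,H1] ; pick H1
  - 60.128.0.0/9 clear@9
  Q 95.207.32.0: descend 010111111100111100100 ; hops seen [H2,H0,H1] ; pick H1
  Q 95.207.32.32: descend 010111111100111100100 ; hops seen [H2,H0,H1] ; pick H1
  add 249.173.194.240/28 -> H1 at depth 28
  Q 249.173.194.25: descend 111110011010110111000010 ; hops seen [H2,H1,H0] ; pick H0
  add 249.0.0.0/8 -> H1 at depth 8
  add 60.154.0.0/18 -> H3 at depth 18
  add 60.154.0.0/16 -> H2 at depth 16
  - 60.154.0.0/16 clear@16

== LOOKUPS ==
["H1","H1","H1","H0"]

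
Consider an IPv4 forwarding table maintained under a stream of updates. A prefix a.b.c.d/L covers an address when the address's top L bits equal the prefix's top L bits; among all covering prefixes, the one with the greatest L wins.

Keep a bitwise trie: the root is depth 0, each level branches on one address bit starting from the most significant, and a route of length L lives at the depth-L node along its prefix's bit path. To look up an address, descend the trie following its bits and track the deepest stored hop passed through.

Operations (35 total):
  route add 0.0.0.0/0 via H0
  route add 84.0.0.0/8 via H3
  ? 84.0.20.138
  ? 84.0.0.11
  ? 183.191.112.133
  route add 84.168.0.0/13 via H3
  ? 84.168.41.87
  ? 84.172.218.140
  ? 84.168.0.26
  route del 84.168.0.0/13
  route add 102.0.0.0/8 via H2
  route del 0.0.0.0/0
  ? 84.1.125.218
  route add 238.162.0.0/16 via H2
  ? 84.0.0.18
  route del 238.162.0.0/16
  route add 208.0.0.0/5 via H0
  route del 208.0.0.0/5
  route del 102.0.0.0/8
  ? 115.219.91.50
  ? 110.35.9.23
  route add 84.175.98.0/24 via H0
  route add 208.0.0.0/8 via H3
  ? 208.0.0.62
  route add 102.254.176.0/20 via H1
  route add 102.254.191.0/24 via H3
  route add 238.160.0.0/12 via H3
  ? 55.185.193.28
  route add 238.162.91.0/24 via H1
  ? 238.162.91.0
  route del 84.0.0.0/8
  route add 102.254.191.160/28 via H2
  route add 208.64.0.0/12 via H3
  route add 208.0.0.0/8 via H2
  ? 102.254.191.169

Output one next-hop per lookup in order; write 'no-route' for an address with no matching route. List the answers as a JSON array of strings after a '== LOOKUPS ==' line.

Process each operation:
  add 0.0.0.0/0 -> H0 at depth 0
  add 84.0.0.0/8 -> H3 at depth 8
  Q 84.0.20.138: descend 01010100 ; hops seen [H0,H3] ; pick H3
  Q 84.0.0.11: descend 01010100 ; hops seen [H0,H3] ; pick H3
  Q 183.191.112.133: descend ε ; hops seen [H0] ; pick H0
  add 84.168.0.0/13 -> H3 at depth 13
  Q 84.168.41.87: descend 0101010010101 ; hops seen [H0,H3,H3] ; pick H3
  Q 84.172.218.140: descend 0101010010101 ; hops seen [H0,H3,H3] ; pick H3
  Q 84.168.0.26: descend 0101010010101 ; hops seen [H0,H3,H3] ; pick H3
  - 84.168.0.0/13 clear@13
  add 102.0.0.0/8 -> H2 at depth 8
  - 0.0.0.0/0 clear@0
  Q 84.1.125.218: descend 01010100 ; hops seen [H3] ; pick H3
  add 238.162.0.0/16 -> H2 at depth 16
  Q 84.0.0.18: descend 01010100 ; hops seen [H3] ; pick H3
  - 238.162.0.0/16 clear@16
  add 208.0.0.0/5 -> H0 at depth 5
  - 208.0.0.0/5 clear@5
  - 102.0.0.0/8 clear@8
  Q 115.219.91.50: descend 011 ; hops seen [∅] ; pick no-route
  Q 110.35.9.23: descend 0110 ; hops seen [∅] ; pick no-route
  add 84.175.98.0/24 -> H0 at depth 24
  add 208.0.0.0/8 -> H3 at depth 8
  Q 208.0.0.62: descend 11010000 ; hops seen [H3] ; pick H3
  add 102.254.176.0/20 -> H1 at depth 20
  add 102.254.191.0/24 -> H3 at depth 24
  add 238.160.0.0/12 -> H3 at depth 12
  Q 55.185.193.28: descend 0 ; hops seen [∅] ; pick no-route
  add 238.162.91.0/24 -> H1 at depth 24
  Q 238.162.91.0: descend 111011101010001001011011 ; hops seen [H3,H1] ; pick H1
  - 84.0.0.0/8 clear@8
  add 102.254.191.160/28 -> H2 at depth 28
  add 208.64.0.0/12 -> H3 at depth 12
  add 208.0.0.0/8 -> H2 at depth 8
  Q 102.254.191.169: descend 0110011011111110101111111010 ; hops seen [H1,H3,H2] ; pick H2

== LOOKUPS ==
["H3","H3","H0","H3","H3","H3","H3","H3","no-route","no-route","H3","no-route","H1","H2"]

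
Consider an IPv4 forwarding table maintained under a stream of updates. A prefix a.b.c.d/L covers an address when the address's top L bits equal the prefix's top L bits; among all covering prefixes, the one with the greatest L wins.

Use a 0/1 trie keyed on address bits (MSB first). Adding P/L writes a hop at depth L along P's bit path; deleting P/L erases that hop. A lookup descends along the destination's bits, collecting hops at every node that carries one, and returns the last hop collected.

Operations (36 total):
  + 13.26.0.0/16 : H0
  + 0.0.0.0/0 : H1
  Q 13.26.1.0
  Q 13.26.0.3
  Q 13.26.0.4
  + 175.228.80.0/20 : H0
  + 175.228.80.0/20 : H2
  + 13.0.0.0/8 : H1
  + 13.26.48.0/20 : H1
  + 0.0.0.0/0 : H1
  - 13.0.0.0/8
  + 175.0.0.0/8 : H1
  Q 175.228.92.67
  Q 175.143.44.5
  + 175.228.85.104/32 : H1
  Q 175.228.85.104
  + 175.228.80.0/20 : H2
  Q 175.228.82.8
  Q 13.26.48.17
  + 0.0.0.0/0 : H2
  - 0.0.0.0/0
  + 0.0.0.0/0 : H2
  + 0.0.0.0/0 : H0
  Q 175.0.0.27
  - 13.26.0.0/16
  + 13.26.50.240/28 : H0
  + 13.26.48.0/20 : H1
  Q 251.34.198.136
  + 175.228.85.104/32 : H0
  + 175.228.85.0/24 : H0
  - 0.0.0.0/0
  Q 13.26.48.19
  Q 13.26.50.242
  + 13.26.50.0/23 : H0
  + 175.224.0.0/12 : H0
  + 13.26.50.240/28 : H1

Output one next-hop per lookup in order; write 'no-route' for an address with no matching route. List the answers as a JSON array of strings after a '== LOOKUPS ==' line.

Process each operation:
  add 13.26.0.0/16 -> H0 at depth 16
  add 0.0.0.0/0 -> H1 at depth 0
  ? 13.26.1.0  path d0:H1→d1:-→d2:-→d3:-→d4:-→d5:-→d6:-→d7:-→d8:-→d9:-→d10:-→d11:-→d12:-→d13:-→d14:-→d15:-→d16:H0  best=H0
  ? 13.26.0.3  path d0:H1→d1:-→d2:-→d3:-→d4:-→d5:-→d6:-→d7:-→d8:-→d9:-→d10:-→d11:-→d12:-→d13:-→d14:-→d15:-→d16:H0  best=H0
  ? 13.26.0.4  path d0:H1→d1:-→d2:-→d3:-→d4:-→d5:-→d6:-→d7:-→d8:-→d9:-→d10:-→d11:-→d12:-→d13:-→d14:-→d15:-→d16:H0  best=H0
  add 175.228.80.0/20 -> H0 at depth 20
  add 175.228.80.0/20 -> H2 at depth 20
  add 13.0.0.0/8 -> H1 at depth 8
  add 13.26.48.0/20 -> H1 at depth 20
  add 0.0.0.0/0 -> H1 at depth 0
  del 13.0.0.0/8 (clear depth 8)
  add 175.0.0.0/8 -> H1 at depth 8
  ? 175.228.92.67  path d0:H1→d1:-→d2:-→d3:-→d4:-→d5:-→d6:-→d7:-→d8:H1→d9:-→d10:-→d11:-→d12:-→d13:-→d14:-→d15:-→d16:-→d17:-→d18:-→d19:-→d20:H2  best=H2
  ? 175.143.44.5  path d0:H1→d1:-→d2:-→d3:-→d4:-→d5:-→d6:-→d7:-→d8:H1→d9:-  best=H1
  add 175.228.85.104/32 -> H1 at depth 32
  ? 175.228.85.104  path d0:H1→d1:-→d2:-→d3:-→d4:-→d5:-→d6:-→d7:-→d8:H1→d9:-→d10:-→d11:-→d12:-→d13:-→d14:-→d15:-→d16:-→d17:-→d18:-→d19:-→d20:H2→d21:-→d22:-→d23:-→d24:-→d25:-→d26:-→d27:-→d28:-→d29:-→d30:-→d31:-→d32:H1  best=H1
  add 175.228.80.0/20 -> H2 at depth 20
  ? 175.228.82.8  path d0:H1→d1:-→d2:-→d3:-→d4:-→d5:-→d6:-→d7:-→d8:H1→d9:-→d10:-→d11:-→d12:-→d13:-→d14:-→d15:-→d16:-→d17:-→d18:-→d19:-→d20:H2→d21:-  best=H2
  ? 13.26.48.17  path d0:H1→d1:-→d2:-→d3:-→d4:-→d5:-→d6:-→d7:-→d8:-→d9:-→d10:-→d11:-→d12:-→d13:-→d14:-→d15:-→d16:H0→d17:-→d18:-→d19:-→d20:H1  best=H1
  add 0.0.0.0/0 -> H2 at depth 0
  del 0.0.0.0/0 (clear depth 0)
  add 0.0.0.0/0 -> H2 at depth 0
  add 0.0.0.0/0 -> H0 at depth 0
  ? 175.0.0.27  path d0:H0→d1:-→d2:-→d3:-→d4:-→d5:-→d6:-→d7:-→d8:H1  best=H1
  del 13.26.0.0/16 (clear depth 16)
  add 13.26.50.240/28 -> H0 at depth 28
  add 13.26.48.0/20 -> H1 at depth 20
  ? 251.34.198.136  path d0:H0→d1:-  best=H0
  add 175.228.85.104/32 -> H0 at depth 32
  add 175.228.85.0/24 -> H0 at depth 24
  del 0.0.0.0/0 (clear depth 0)
  ? 13.26.48.19  path d0:-→d1:-→d2:-→d3:-→d4:-→d5:-→d6:-→d7:-→d8:-→d9:-→d10:-→d11:-→d12:-→d13:-→d14:-→d15:-→d16:-→d17:-→d18:-→d19:-→d20:H1→d21:-→d22:-  best=H1
  ? 13.26.50.242  path d0:-→d1:-→d2:-→d3:-→d4:-→d5:-→d6:-→d7:-→d8:-→d9:-→d10:-→d11:-→d12:-→d13:-→d14:-→d15:-→d16:-→d17:-→d18:-→d19:-→d20:H1→d21:-→d22:-→d23:-→d24:-→d25:-→d26:-→d27:-→d28:H0  best=H0
  add 13.26.50.0/23 -> H0 at depth 23
  add 175.224.0.0/12 -> H0 at depth 12
  add 13.26.50.240/28 -> H1 at depth 28

== LOOKUPS ==
["H0","H0","H0","H2","H1","H1","H2","H1","H1","H0","H1","H0"]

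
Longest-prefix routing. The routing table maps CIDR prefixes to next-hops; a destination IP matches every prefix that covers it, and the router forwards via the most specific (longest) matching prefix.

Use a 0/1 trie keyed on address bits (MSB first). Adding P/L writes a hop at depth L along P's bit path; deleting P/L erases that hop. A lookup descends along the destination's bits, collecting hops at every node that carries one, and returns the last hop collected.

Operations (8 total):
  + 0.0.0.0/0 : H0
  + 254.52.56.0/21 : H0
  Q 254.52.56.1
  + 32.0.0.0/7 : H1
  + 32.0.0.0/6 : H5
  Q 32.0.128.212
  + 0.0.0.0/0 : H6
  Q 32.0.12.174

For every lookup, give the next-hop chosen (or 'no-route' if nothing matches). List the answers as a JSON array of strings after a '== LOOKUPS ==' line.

Trace:
  + 0.0.0.0/0 (H0) depth=0
  + 254.52.56.0/21 (H0) depth=21
  lookup 254.52.56.1: bits 111111100011010000111 walk d0:H0→d1:-→d2:-→d3:-→d4:-→d5:-→d6:-→d7:-→d8:-→d9:-→d10:-→d11:-→d12:-→d13:-→d14:-→d15:-→d16:-→d17:-→d18:-→d19:-→d20:-→d21:H0 -> H0
  + 32.0.0.0/7 (H1) depth=7
  + 32.0.0.0/6 (H5) depth=6
  lookup 32.0.128.212: bits 0010000 walk d0:H0→d1:-→d2:-→d3:-→d4:-→d5:-→d6:H5→d7:H1 -> H1
  + 0.0.0.0/0 (H6) depth=0
  lookup 32.0.12.174: bits 0010000 walk d0:H6→d1:-→d2:-→d3:-→d4:-→d5:-→d6:H5→d7:H1 -> H1

== LOOKUPS ==
["H0","H1","H1"]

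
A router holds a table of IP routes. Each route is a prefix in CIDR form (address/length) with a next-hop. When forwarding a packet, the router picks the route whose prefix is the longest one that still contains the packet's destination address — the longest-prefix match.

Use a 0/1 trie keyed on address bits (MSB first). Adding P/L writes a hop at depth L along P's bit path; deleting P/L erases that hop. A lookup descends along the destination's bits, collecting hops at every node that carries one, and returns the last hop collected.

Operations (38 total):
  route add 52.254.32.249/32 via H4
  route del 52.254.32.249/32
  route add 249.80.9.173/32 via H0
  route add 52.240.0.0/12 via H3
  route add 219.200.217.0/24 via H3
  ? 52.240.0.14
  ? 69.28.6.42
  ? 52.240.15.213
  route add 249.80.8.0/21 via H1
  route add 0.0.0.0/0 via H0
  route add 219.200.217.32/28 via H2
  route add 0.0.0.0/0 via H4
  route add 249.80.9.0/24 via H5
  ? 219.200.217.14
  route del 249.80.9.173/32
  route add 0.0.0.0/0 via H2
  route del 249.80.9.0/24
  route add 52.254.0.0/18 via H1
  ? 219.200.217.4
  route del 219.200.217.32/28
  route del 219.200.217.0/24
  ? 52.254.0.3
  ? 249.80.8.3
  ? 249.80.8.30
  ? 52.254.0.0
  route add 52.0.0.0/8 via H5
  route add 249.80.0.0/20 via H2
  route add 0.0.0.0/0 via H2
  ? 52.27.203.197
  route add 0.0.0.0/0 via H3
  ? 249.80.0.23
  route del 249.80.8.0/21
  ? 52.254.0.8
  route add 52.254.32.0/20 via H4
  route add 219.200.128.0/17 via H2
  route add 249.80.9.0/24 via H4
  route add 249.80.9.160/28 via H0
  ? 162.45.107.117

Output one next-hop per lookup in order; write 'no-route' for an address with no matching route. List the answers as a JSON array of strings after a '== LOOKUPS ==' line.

Trace:
  add 52.254.32.249/32 -> H4 at depth 32
  - 52.254.32.249/32 clear@32
  add 249.80.9.173/32 -> H0 at depth 32
  add 52.240.0.0/12 -> H3 at depth 12
  add 219.200.217.0/24 -> H3 at depth 24
  ? 52.240.0.14  path d0:-→d1:-→d2:-→d3:-→d4:-→d5:-→d6:-→d7:-→d8:-→d9:-→d10:-→d11:-→d12:H3  best=H3
  ? 69.28.6.42  path d0:-→d1:-  best=no-route
  ? 52.240.15.213  path d0:-→d1:-→d2:-→d3:-→d4:-→d5:-→d6:-→d7:-→d8:-→d9:-→d10:-→d11:-→d12:H3  best=H3
  add 249.80.8.0/21 -> H1 at depth 21
  add 0.0.0.0/0 -> H0 at depth 0
  add 219.200.217.32/28 -> H2 at depth 28
  add 0.0.0.0/0 -> H4 at depth 0
  add 249.80.9.0/24 -> H5 at depth 24
  ? 219.200.217.14  path d0:H4→d1:-→d2:-→d3:-→d4:-→d5:-→d6:-→d7:-→d8:-→d9:-→d10:-→d11:-→d12:-→d13:-→d14:-→d15:-→d16:-→d17:-→d18:-→d19:-→d20:-→d21:-→d22:-→d23:-→d24:H3→d25:-→d26:-  best=H3
  - 249.80.9.173/32 clear@32
  add 0.0.0.0/0 -> H2 at depth 0
  - 249.80.9.0/24 clear@24
  add 52.254.0.0/18 -> H1 at depth 18
  ? 219.200.217.4  path d0:H2→d1:-→d2:-→d3:-→d4:-→d5:-→d6:-→d7:-→d8:-→d9:-→d10:-→d11:-→d12:-→d13:-→d14:-→d15:-→d16:-→d17:-→d18:-→d19:-→d20:-→d21:-→d22:-→d23:-→d24:H3→d25:-→d26:-  best=H3
  - 219.200.217.32/28 clear@28
  - 219.200.217.0/24 clear@24
  ? 52.254.0.3  path d0:H2→d1:-→d2:-→d3:-→d4:-→d5:-→d6:-→d7:-→d8:-→d9:-→d10:-→d11:-→d12:H3→d13:-→d14:-→d15:-→d16:-→d17:-→d18:H1  best=H1
  ? 249.80.8.3  path d0:H2→d1:-→d2:-→d3:-→d4:-→d5:-→d6:-→d7:-→d8:-→d9:-→d10:-→d11:-→d12:-→d13:-→d14:-→d15:-→d16:-→d17:-→d18:-→d19:-→d20:-→d21:H1→d22:-→d23:-  best=H1
  ? 249.80.8.30  path d0:H2→d1:-→d2:-→d3:-→d4:-→d5:-→d6:-→d7:-→d8:-→d9:-→d10:-→d11:-→d12:-→d13:-→d14:-→d15:-→d16:-→d17:-→d18:-→d19:-→d20:-→d21:H1→d22:-→d23:-  best=H1
  ? 52.254.0.0  path d0:H2→d1:-→d2:-→d3:-→d4:-→d5:-→d6:-→d7:-→d8:-→d9:-→d10:-→d11:-→d12:H3→d13:-→d14:-→d15:-→d16:-→d17:-→d18:H1  best=H1
  add 52.0.0.0/8 -> H5 at depth 8
  add 249.80.0.0/20 -> H2 at depth 20
  add 0.0.0.0/0 -> H2 at depth 0
  ? 52.27.203.197  path d0:H2→d1:-→d2:-→d3:-→d4:-→d5:-→d6:-→d7:-→d8:H5  best=H5
  add 0.0.0.0/0 -> H3 at depth 0
  ? 249.80.0.23  path d0:H3→d1:-→d2:-→d3:-→d4:-→d5:-→d6:-→d7:-→d8:-→d9:-→d10:-→d11:-→d12:-→d13:-→d14:-→d15:-→d16:-→d17:-→d18:-→d19:-→d20:H2  best=H2
  - 249.80.8.0/21 clear@21
  ? 52.254.0.8  path d0:H3→d1:-→d2:-→d3:-→d4:-→d5:-→d6:-→d7:-→d8:H5→d9:-→d10:-→d11:-→d12:H3→d13:-→d14:-→d15:-→d16:-→d17:-→d18:H1  best=H1
  add 52.254.32.0/20 -> H4 at depth 20
  add 219.200.128.0/17 -> H2 at depth 17
  add 249.80.9.0/24 -> H4 at depth 24
  add 249.80.9.160/28 -> H0 at depth 28
  ? 162.45.107.117  path d0:H3→d1:-  best=H3

== LOOKUPS ==
["H3","no-route","H3","H3","H3","H1","H1","H1","H1","H5","H2","H1","H3"]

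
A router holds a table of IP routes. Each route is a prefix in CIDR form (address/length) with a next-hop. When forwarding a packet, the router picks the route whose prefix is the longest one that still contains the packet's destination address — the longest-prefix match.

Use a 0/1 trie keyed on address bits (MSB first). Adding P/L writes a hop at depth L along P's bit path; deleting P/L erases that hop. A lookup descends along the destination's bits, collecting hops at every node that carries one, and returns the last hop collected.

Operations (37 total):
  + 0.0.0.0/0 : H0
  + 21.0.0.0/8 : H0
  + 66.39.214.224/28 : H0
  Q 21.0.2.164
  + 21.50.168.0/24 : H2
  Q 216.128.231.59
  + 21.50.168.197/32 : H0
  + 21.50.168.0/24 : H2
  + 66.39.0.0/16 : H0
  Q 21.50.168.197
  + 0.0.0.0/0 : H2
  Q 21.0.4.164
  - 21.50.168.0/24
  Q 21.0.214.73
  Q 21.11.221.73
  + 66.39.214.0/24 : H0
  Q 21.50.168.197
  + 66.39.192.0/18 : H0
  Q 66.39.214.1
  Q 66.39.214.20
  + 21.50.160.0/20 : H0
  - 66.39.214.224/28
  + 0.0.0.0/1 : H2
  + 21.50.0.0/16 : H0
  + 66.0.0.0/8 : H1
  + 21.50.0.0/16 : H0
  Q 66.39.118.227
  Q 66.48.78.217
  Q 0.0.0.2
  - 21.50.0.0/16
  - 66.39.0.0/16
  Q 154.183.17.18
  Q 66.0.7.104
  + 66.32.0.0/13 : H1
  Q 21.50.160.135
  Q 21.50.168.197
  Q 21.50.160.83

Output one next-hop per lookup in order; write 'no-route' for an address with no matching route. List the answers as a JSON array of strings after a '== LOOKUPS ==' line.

Trace:
  add 0.0.0.0/0 -> H0 at depth 0
  add 21.0.0.0/8 -> H0 at depth 8
  add 66.39.214.224/28 -> H0 at depth 28
  lookup 21.0.2.164: bits 00010101 walk d0:H0→d1:-→d2:-→d3:-→d4:-→d5:-→d6:-→d7:-→d8:H0 -> H0
  add 21.50.168.0/24 -> H2 at depth 24
  lookup 216.128.231.59: bits ε walk d0:H0 -> H0
  add 21.50.168.197/32 -> H0 at depth 32
  add 21.50.168.0/24 -> H2 at depth 24
  add 66.39.0.0/16 -> H0 at depth 16
  lookup 21.50.168.197: bits 00010101001100101010100011000101 walk d0:H0→d1:-→d2:-→d3:-→d4:-→d5:-→d6:-→d7:-→d8:H0→d9:-→d10:-→d11:-→d12:-→d13:-→d14:-→d15:-→d16:-→d17:-→d18:-→d19:-→d20:-→d21:-→d22:-→d23:-→d24:H2→d25:-→d26:-→d27:-→d28:-→d29:-→d30:-→d31:-→d32:H0 -> H0
  add 0.0.0.0/0 -> H2 at depth 0
  lookup 21.0.4.164: bits 0001010100 walk d0:H2→d1:-→d2:-→d3:-→d4:-→d5:-→d6:-→d7:-→d8:H0→d9:-→d10:- -> H0
  del 21.50.168.0/24 (clear depth 24)
  lookup 21.0.214.73: bits 0001010100 walk d0:H2→d1:-→d2:-→d3:-→d4:-→d5:-→d6:-→d7:-→d8:H0→d9:-→d10:- -> H0
  lookup 21.11.221.73: bits 0001010100 walk d0:H2→d1:-→d2:-→d3:-→d4:-→d5:-→d6:-→d7:-→d8:H0→d9:-→d10:- -> H0
  add 66.39.214.0/24 -> H0 at depth 24
  lookup 21.50.168.197: bits 00010101001100101010100011000101 walk d0:H2→d1:-→d2:-→d3:-→d4:-→d5:-→d6:-→d7:-→d8:H0→d9:-→d10:-→d11:-→d12:-→d13:-→d14:-→d15:-→d16:-→d17:-→d18:-→d19:-→d20:-→d21:-→d22:-→d23:-→d24:-→d25:-→d26:-→d27:-→d28:-→d29:-→d30:-→d31:-→d32:H0 -> H0
  add 66.39.192.0/18 -> H0 at depth 18
  lookup 66.39.214.1: bits 010000100010011111010110 walk d0:H2→d1:-→d2:-→d3:-→d4:-→d5:-→d6:-→d7:-→d8:-→d9:-→d10:-→d11:-→d12:-→d13:-→d14:-→d15:-→d16:H0→d17:-→d18:H0→d19:-→d20:-→d21:-→d22:-→d23:-→d24:H0 -> H0
  lookup 66.39.214.20: bits 010000100010011111010110 walk d0:H2→d1:-→d2:-→d3:-→d4:-→d5:-→d6:-→d7:-→d8:-→d9:-→d10:-→d11:-→d12:-→d13:-→d14:-→d15:-→d16:H0→d17:-→d18:H0→d19:-→d20:-→d21:-→d22:-→d23:-→d24:H0 -> H0
  add 21.50.160.0/20 -> H0 at depth 20
  del 66.39.214.224/28 (clear depth 28)
  add 0.0.0.0/1 -> H2 at depth 1
  add 21.50.0.0/16 -> H0 at depth 16
  add 66.0.0.0/8 -> H1 at depth 8
  add 21.50.0.0/16 -> H0 at depth 16
  lookup 66.39.118.227: bits 0100001000100111 walk d0:H2→d1:H2→d2:-→d3:-→d4:-→d5:-→d6:-→d7:-→d8:H1→d9:-→d10:-→d11:-→d12:-→d13:-→d14:-→d15:-→d16:H0 -> H0
  lookup 66.48.78.217: bits 01000010001 walk d0:H2→d1:H2→d2:-→d3:-→d4:-→d5:-→d6:-→d7:-→d8:H1→d9:-→d10:-→d11:- -> H1
  lookup 0.0.0.2: bits 000 walk d0:H2→d1:H2→d2:-→d3:- -> H2
  del 21.50.0.0/16 (clear depth 16)
  del 66.39.0.0/16 (clear depth 16)
  lookup 154.183.17.18: bits ε walk d0:H2 -> H2
  lookup 66.0.7.104: bits 0100001000 walk d0:H2→d1:H2→d2:-→d3:-→d4:-→d5:-→d6:-→d7:-→d8:H1→d9:-→d10:- -> H1
  add 66.32.0.0/13 -> H1 at depth 13
  lookup 21.50.160.135: bits 00010101001100101010 walk d0:H2→d1:H2→d2:-→d3:-→d4:-→d5:-→d6:-→d7:-→d8:H0→d9:-→d10:-→d11:-→d12:-→d13:-→d14:-→d15:-→d16:-→d17:-→d18:-→d19:-→d20:H0 -> H0
  lookup 21.50.168.197: bits 00010101001100101010100011000101 walk d0:H2→d1:H2→d2:-→d3:-→d4:-→d5:-→d6:-→d7:-→d8:H0→d9:-→d10:-→d11:-→d12:-→d13:-→d14:-→d15:-→d16:-→d17:-→d18:-→d19:-→d20:H0→d21:-→d22:-→d23:-→d24:-→d25:-→d26:-→d27:-→d28:-→d29:-→d30:-→d31:-→d32:H0 -> H0
  lookup 21.50.160.83: bits 00010101001100101010 walk d0:H2→d1:H2→d2:-→d3:-→d4:-→d5:-→d6:-→d7:-→d8:H0→d9:-→d10:-→d11:-→d12:-→d13:-→d14:-→d15:-→d16:-→d17:-→d18:-→d19:-→d20:H0 -> H0

== LOOKUPS ==
["H0","H0","H0","H0","H0","H0","H0","H0","H0","H0","H1","H2","H2","H1","H0","H0","H0"]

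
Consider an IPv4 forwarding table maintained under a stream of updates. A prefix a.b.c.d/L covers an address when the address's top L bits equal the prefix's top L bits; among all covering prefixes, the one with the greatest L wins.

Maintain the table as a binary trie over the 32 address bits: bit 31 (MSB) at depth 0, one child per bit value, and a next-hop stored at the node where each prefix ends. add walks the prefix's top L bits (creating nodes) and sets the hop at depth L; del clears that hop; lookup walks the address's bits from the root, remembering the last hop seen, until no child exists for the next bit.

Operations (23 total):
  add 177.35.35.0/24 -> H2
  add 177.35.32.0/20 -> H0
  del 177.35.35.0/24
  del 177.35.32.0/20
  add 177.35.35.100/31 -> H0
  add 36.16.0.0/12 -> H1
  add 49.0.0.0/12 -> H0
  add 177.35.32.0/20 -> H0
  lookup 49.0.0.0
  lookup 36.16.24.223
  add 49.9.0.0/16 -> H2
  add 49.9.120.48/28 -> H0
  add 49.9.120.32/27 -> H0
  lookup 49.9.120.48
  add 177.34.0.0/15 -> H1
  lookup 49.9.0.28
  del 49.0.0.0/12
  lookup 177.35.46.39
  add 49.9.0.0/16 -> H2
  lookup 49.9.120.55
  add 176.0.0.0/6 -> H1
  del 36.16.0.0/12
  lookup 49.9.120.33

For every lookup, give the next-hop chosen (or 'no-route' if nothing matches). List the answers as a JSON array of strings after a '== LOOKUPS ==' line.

Trace:
  + 177.35.35.0/24 (H2) depth=24
  + 177.35.32.0/20 (H0) depth=20
  del 177.35.35.0/24 (clear depth 24)
  del 177.35.32.0/20 (clear depth 20)
  + 177.35.35.100/31 (H0) depth=31
  + 36.16.0.0/12 (H1) depth=12
  + 49.0.0.0/12 (H0) depth=12
  + 177.35.32.0/20 (H0) depth=20
  ? 49.0.0.0  path d0:-→d1:-→d2:-→d3:-→d4:-→d5:-→d6:-→d7:-→d8:-→d9:-→d10:-→d11:-→d12:H0  best=H0
  ? 36.16.24.223  path d0:-→d1:-→d2:-→d3:-→d4:-→d5:-→d6:-→d7:-→d8:-→d9:-→d10:-→d11:-→d12:H1  best=H1
  + 49.9.0.0/16 (H2) depth=16
  + 49.9.120.48/28 (H0) depth=28
  + 49.9.120.32/27 (H0) depth=27
  ? 49.9.120.48  path d0:-→d1:-→d2:-→d3:-→d4:-→d5:-→d6:-→d7:-→d8:-→d9:-→d10:-→d11:-→d12:H0→d13:-→d14:-→d15:-→d16:H2→d17:-→d18:-→d19:-→d20:-→d21:-→d22:-→d23:-→d24:-→d25:-→d26:-→d27:H0→d28:H0  best=H0
  + 177.34.0.0/15 (H1) depth=15
  ? 49.9.0.28  path d0:-→d1:-→d2:-→d3:-→d4:-→d5:-→d6:-→d7:-→d8:-→d9:-→d10:-→d11:-→d12:H0→d13:-→d14:-→d15:-→d16:H2→d17:-  best=H2
  del 49.0.0.0/12 (clear depth 12)
  ? 177.35.46.39  path d0:-→d1:-→d2:-→d3:-→d4:-→d5:-→d6:-→d7:-→d8:-→d9:-→d10:-→d11:-→d12:-→d13:-→d14:-→d15:H1→d16:-→d17:-→d18:-→d19:-→d20:H0  best=H0
  + 49.9.0.0/16 (H2) depth=16
  ? 49.9.120.55  path d0:-→d1:-→d2:-→d3:-→d4:-→d5:-→d6:-→d7:-→d8:-→d9:-→d10:-→d11:-→d12:-→d13:-→d14:-→d15:-→d16:H2→d17:-→d18:-→d19:-→d20:-→d21:-→d22:-→d23:-→d24:-→d25:-→d26:-→d27:H0→d28:H0  best=H0
  + 176.0.0.0/6 (H1) depth=6
  del 36.16.0.0/12 (clear depth 12)
  ? 49.9.120.33  path d0:-→d1:-→d2:-→d3:-→d4:-→d5:-→d6:-→d7:-→d8:-→d9:-→d10:-→d11:-→d12:-→d13:-→d14:-→d15:-→d16:H2→d17:-→d18:-→d19:-→d20:-→d21:-→d22:-→d23:-→d24:-→d25:-→d26:-→d27:H0  best=H0

== LOOKUPS ==
["H0","H1","H0","H2","H0","H0","H0"]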